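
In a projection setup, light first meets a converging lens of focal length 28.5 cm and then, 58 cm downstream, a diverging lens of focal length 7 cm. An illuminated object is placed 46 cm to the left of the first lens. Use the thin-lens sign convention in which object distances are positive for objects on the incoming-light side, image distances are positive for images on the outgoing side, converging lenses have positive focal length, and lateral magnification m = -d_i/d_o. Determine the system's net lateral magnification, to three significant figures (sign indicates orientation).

1.15

Lens 1: 1/d_i1 = 1/f_1 - 1/d_o1 = 1/28.5 - 1/46 = 0.01335 cm^-1, so d_i1 = 74.914 cm.
m_1 = -(74.914)/46 = -1.6286.
This image would form 74.914 cm past lens 1, i.e. 16.914 cm beyond lens 2, so it is a virtual object for lens 2: d_o2 = 58 - 74.914 = -16.914 cm.
Lens 2: 1/d_i2 = 1/f_2 - 1/d_o2 = 1/(-7) - 1/(-16.914) = -0.08374 cm^-1, so d_i2 = -11.942 cm.
m_2 = -(-11.942)/(-16.914) = -0.7061.
Overall magnification: m = m_1 m_2 = 1.1499.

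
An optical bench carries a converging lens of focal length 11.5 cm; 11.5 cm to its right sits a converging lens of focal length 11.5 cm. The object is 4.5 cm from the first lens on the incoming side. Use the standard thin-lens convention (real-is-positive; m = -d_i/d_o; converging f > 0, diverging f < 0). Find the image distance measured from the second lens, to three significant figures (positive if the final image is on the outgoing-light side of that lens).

Applying the thin-lens equation to the first lens, 1/11.5 = 1/4.5 + 1/d_i1, which gives d_i1 = -7.393 cm.
With d_i1 < 0 the first image is virtual and lies on the object side; the object distance for lens 2 is d_o2 = 11.5 - (-7.393) = 18.893 cm.
Applying the thin-lens equation again with f_2 = 11.5 cm and d_o2 = 18.893 cm gives d_i2 = 29.389 cm.

29.4 cm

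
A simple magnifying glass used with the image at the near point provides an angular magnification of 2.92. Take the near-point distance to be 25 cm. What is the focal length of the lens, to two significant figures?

For the image at the near point, M = 1 + D/f.
f = D/(M - 1) = 25/(2.92 - 1) = 13.021 cm.

13 cm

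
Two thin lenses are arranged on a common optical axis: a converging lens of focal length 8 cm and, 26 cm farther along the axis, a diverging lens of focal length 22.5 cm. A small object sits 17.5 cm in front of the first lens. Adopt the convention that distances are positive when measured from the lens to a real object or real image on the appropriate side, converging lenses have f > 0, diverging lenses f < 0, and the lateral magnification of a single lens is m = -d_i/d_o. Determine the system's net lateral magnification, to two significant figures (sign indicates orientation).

Lens 1: 1/d_i1 = 1/f_1 - 1/d_o1 = 1/8 - 1/17.5 = 0.06786 cm^-1, so d_i1 = 14.737 cm.
m_1 = -(14.737)/17.5 = -0.8421.
The intermediate image is 14.737 cm to the right of lens 1, so d_o2 = L - d_i1 = 26 - 14.737 = 11.263 cm.
Lens 2: 1/d_i2 = 1/f_2 - 1/d_o2 = 1/(-22.5) - 1/(11.263) = -0.13323 cm^-1, so d_i2 = -7.506 cm.
m_2 = -(-7.506)/(11.263) = 0.6664.
Total m = m_1 x m_2 = (-0.8421)(0.6664) = -0.5612.

-0.56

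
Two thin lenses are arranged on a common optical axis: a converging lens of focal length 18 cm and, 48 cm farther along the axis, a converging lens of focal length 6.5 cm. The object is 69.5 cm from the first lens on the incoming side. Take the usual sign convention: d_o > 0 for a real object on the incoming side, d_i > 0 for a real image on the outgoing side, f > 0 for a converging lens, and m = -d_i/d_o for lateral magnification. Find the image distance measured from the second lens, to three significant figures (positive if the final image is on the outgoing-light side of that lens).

Lens 1: 1/d_i1 = 1/f_1 - 1/d_o1 = 1/18 - 1/69.5 = 0.04117 cm^-1, so d_i1 = 24.291 cm.
That image sits 23.709 cm in front of the second lens, so d_o2 = 23.709 cm.
Lens 2: 1/d_i2 = 1/f_2 - 1/d_o2 = 1/6.5 - 1/(23.709) = 0.11167 cm^-1, so d_i2 = 8.955 cm.

8.96 cm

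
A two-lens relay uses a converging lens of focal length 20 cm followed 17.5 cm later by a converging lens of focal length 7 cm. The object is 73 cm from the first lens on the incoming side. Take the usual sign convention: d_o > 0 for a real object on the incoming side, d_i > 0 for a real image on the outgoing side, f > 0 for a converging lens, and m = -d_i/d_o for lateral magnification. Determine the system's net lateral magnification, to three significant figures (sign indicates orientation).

-0.155

Lens 1: 1/d_i1 = 1/f_1 - 1/d_o1 = 1/20 - 1/73 = 0.03630 cm^-1, so d_i1 = 27.547 cm.
m_1 = -(27.547)/73 = -0.3774.
This image would form 27.547 cm past lens 1, i.e. 10.047 cm beyond lens 2, so it is a virtual object for lens 2: d_o2 = 17.5 - 27.547 = -10.047 cm.
Lens 2: 1/d_i2 = 1/f_2 - 1/d_o2 = 1/7 - 1/(-10.047) = 0.24239 cm^-1, so d_i2 = 4.126 cm.
m_2 = -(4.126)/(-10.047) = 0.4106.
The system's lateral magnification is m_1 m_2 = (-0.3774)(0.4106) = -0.1550.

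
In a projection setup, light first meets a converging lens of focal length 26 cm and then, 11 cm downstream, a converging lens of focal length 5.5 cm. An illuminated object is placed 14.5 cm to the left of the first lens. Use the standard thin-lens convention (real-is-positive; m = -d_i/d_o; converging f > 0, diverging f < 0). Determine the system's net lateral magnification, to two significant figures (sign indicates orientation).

-0.32

Applying the thin-lens equation to the first lens, 1/26 = 1/14.5 + 1/d_i1, which gives d_i1 = -32.783 cm.
Its lateral magnification is m_1 = -d_i1/d_o1 = -(-32.783)/14.5 = 2.2609.
With d_i1 < 0 the first image is virtual and lies on the object side; the object distance for lens 2 is d_o2 = 11 - (-32.783) = 43.783 cm.
Applying the thin-lens equation again with f_2 = 5.5 cm and d_o2 = 43.783 cm gives d_i2 = 6.290 cm.
m_2 = -(6.290)/(43.783) = -0.1437.
Total m = m_1 x m_2 = (2.2609)(-0.1437) = -0.3248.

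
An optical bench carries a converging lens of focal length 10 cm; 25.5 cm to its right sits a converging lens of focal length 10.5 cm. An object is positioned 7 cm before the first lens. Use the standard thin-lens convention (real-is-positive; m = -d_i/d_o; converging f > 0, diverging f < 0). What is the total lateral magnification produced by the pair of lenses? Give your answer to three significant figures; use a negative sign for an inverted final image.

-0.913

First lens: d_i1 = 1/(1/10 - 1/7) = -23.333 cm.
m_1 = -(-23.333)/7 = 3.3333.
The intermediate image is virtual, 23.333 cm to the left of lens 1, so d_o2 = L - d_i1 = 25.5 - (-23.333) = 48.833 cm.
Second lens: d_i2 = 1/(1/10.5 - 1/(48.833)) = 13.376 cm.
m_2 = -(13.376)/(48.833) = -0.2739.
Total m = m_1 x m_2 = (3.3333)(-0.2739) = -0.9130.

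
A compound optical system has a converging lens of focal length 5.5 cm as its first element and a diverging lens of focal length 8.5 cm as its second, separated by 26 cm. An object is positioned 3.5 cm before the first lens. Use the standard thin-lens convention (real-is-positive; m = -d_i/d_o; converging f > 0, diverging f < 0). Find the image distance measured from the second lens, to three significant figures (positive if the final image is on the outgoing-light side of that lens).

-6.86 cm

Applying the thin-lens equation to the first lens, 1/5.5 = 1/3.5 + 1/d_i1, which gives d_i1 = -9.625 cm.
With d_i1 < 0 the first image is virtual and lies on the object side; the object distance for lens 2 is d_o2 = 26 - (-9.625) = 35.625 cm.
Applying the thin-lens equation again with f_2 = -8.5 cm and d_o2 = 35.625 cm gives d_i2 = -6.863 cm.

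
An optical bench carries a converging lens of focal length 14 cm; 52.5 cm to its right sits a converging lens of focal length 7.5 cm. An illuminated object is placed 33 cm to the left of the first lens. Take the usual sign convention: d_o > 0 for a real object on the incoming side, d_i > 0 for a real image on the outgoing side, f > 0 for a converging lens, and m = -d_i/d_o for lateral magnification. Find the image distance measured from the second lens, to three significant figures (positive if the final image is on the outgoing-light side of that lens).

10.2 cm

Lens 1: 1/d_i1 = 1/f_1 - 1/d_o1 = 1/14 - 1/33 = 0.04113 cm^-1, so d_i1 = 24.316 cm.
Object distance for lens 2: d_o2 = 52.5 - 24.316 = 28.184 cm.
Lens 2: 1/d_i2 = 1/f_2 - 1/d_o2 = 1/7.5 - 1/(28.184) = 0.09785 cm^-1, so d_i2 = 10.219 cm.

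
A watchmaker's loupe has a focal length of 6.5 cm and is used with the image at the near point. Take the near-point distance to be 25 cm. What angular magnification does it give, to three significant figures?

M = 1 + D/f = 1 + 25/6.5 = 4.846.

4.85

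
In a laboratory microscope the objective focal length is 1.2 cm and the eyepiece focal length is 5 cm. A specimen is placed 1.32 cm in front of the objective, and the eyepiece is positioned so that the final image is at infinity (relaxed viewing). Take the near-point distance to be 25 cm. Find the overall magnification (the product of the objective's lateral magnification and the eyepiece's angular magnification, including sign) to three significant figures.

Objective: 1/d_i = 1/f_obj - 1/d_o = 1/1.2 - 1/1.32 = 0.07576 cm^-1, so d_i = 13.200 cm.
m_obj = -d_i/d_o = -13.200/1.32 = -10.000.
Eyepiece angular magnification (image at infinity): M_eye = D/f_e = 25/5 = 5.000.
Overall M = m_obj x M_eye = (-10.000)(5.000) = -50.00.

-50.0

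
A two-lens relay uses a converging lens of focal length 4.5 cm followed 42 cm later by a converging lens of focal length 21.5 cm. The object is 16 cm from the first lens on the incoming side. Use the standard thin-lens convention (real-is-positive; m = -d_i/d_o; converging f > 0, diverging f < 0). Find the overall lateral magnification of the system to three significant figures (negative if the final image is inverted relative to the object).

Lens 1: 1/d_i1 = 1/f_1 - 1/d_o1 = 1/4.5 - 1/16 = 0.15972 cm^-1, so d_i1 = 6.261 cm.
m_1 = -(6.261)/16 = -0.3913.
The intermediate image is 6.261 cm to the right of lens 1, so d_o2 = L - d_i1 = 42 - 6.261 = 35.739 cm.
Lens 2: 1/d_i2 = 1/f_2 - 1/d_o2 = 1/21.5 - 1/(35.739) = 0.01853 cm^-1, so d_i2 = 53.963 cm.
m_2 = -(53.963)/(35.739) = -1.5099.
Overall magnification: m = m_1 m_2 = 0.5908.

0.591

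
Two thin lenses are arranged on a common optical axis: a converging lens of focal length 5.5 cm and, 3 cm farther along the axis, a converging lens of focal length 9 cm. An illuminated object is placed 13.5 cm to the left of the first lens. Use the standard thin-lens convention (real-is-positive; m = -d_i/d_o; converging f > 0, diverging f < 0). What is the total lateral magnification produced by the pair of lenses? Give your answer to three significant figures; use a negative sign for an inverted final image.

-0.405

Lens 1: 1/d_i1 = 1/f_1 - 1/d_o1 = 1/5.5 - 1/13.5 = 0.10774 cm^-1, so d_i1 = 9.281 cm.
m_1 = -(9.281)/13.5 = -0.6875.
This image would form 9.281 cm past lens 1, i.e. 6.281 cm beyond lens 2, so it is a virtual object for lens 2: d_o2 = 3 - 9.281 = -6.281 cm.
Lens 2: 1/d_i2 = 1/f_2 - 1/d_o2 = 1/9 - 1/(-6.281) = 0.27032 cm^-1, so d_i2 = 3.699 cm.
m_2 = -(3.699)/(-6.281) = 0.5890.
Total m = m_1 x m_2 = (-0.6875)(0.5890) = -0.4049.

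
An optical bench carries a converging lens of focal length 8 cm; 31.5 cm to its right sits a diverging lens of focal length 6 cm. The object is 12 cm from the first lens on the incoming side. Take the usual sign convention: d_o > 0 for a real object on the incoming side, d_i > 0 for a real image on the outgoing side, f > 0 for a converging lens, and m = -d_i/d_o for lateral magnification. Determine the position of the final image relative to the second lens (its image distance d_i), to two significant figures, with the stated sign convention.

-3.3 cm

Applying the thin-lens equation to the first lens, 1/8 = 1/12 + 1/d_i1, which gives d_i1 = 24.000 cm.
Object distance for lens 2: d_o2 = 31.5 - 24.000 = 7.500 cm.
Applying the thin-lens equation again with f_2 = -6 cm and d_o2 = 7.500 cm gives d_i2 = -3.333 cm.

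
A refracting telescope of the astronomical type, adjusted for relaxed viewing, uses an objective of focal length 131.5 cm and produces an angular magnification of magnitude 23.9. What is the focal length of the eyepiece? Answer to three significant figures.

5.50 cm

|M| = f_obj/f_eye, so f_eye = f_obj/|M| = 131.5/23.9 = 5.502 cm.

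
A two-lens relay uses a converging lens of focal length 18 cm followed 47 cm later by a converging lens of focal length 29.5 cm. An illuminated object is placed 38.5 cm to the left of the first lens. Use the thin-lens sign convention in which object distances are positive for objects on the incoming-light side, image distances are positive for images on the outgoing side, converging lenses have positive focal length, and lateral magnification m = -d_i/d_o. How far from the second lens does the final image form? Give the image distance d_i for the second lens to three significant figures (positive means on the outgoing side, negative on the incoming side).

-23.9 cm

Lens 1: 1/d_i1 = 1/f_1 - 1/d_o1 = 1/18 - 1/38.5 = 0.02958 cm^-1, so d_i1 = 33.805 cm.
The intermediate image is 33.805 cm to the right of lens 1, so d_o2 = L - d_i1 = 47 - 33.805 = 13.195 cm.
Lens 2: 1/d_i2 = 1/f_2 - 1/d_o2 = 1/29.5 - 1/(13.195) = -0.04189 cm^-1, so d_i2 = -23.874 cm.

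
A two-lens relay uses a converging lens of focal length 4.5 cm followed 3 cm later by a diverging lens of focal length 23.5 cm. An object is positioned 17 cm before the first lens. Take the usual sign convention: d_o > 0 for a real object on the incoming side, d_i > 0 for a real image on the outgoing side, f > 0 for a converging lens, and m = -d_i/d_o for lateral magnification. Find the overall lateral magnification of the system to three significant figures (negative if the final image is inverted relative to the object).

Lens 1: 1/d_i1 = 1/f_1 - 1/d_o1 = 1/4.5 - 1/17 = 0.16340 cm^-1, so d_i1 = 6.120 cm.
m_1 = -(6.120)/17 = -0.3600.
Since 6.120 cm > 3 cm, the first image lies past the second lens and serves as a virtual object: d_o2 = L - d_i1 = -3.120 cm.
Lens 2: 1/d_i2 = 1/f_2 - 1/d_o2 = 1/(-23.5) - 1/(-3.120) = 0.27796 cm^-1, so d_i2 = 3.598 cm.
m_2 = -(3.598)/(-3.120) = 1.1531.
Overall magnification: m = m_1 m_2 = -0.4151.

-0.415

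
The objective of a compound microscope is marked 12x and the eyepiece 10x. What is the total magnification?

The overall magnification of a compound microscope is the product of the objective and eyepiece magnifications:
M = M_obj x M_eye = 12 x 10 = 120.

120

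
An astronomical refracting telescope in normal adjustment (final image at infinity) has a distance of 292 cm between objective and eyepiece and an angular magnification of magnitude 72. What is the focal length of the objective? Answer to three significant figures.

288 cm

In normal adjustment the tube length equals f_obj + f_eye and |M| = f_obj/f_eye.
So f_obj = 72 f_eye and 72 f_eye + f_eye = 292 cm, giving f_eye = 292/73 = 4.000 cm and f_obj = 288.000 cm.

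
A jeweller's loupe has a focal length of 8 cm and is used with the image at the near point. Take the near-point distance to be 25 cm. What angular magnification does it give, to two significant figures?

4.1

M = 1 + D/f = 1 + 25/8 = 4.125.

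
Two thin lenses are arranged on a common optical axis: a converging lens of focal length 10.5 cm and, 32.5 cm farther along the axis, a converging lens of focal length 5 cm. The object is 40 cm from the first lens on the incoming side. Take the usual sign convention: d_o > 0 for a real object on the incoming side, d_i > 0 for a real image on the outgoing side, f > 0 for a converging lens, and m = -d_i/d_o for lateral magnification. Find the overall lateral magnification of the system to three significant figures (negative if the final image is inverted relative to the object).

0.134

Lens 1: 1/d_i1 = 1/f_1 - 1/d_o1 = 1/10.5 - 1/40 = 0.07024 cm^-1, so d_i1 = 14.237 cm.
m_1 = -(14.237)/40 = -0.3559.
The intermediate image is 14.237 cm to the right of lens 1, so d_o2 = L - d_i1 = 32.5 - 14.237 = 18.263 cm.
Lens 2: 1/d_i2 = 1/f_2 - 1/d_o2 = 1/5 - 1/(18.263) = 0.14524 cm^-1, so d_i2 = 6.885 cm.
m_2 = -(6.885)/(18.263) = -0.3770.
Total m = m_1 x m_2 = (-0.3559)(-0.3770) = 0.1342.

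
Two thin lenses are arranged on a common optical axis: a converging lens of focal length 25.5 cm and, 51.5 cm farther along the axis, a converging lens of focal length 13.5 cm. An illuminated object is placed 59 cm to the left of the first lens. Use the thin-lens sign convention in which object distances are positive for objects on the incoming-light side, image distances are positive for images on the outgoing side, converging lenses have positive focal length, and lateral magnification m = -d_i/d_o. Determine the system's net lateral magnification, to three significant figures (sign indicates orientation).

Lens 1: 1/d_i1 = 1/f_1 - 1/d_o1 = 1/25.5 - 1/59 = 0.02227 cm^-1, so d_i1 = 44.910 cm.
m_1 = -(44.910)/59 = -0.7612.
That image sits 6.590 cm in front of the second lens, so d_o2 = 6.590 cm.
Lens 2: 1/d_i2 = 1/f_2 - 1/d_o2 = 1/13.5 - 1/(6.590) = -0.07768 cm^-1, so d_i2 = -12.873 cm.
m_2 = -(-12.873)/(6.590) = 1.9536.
The system's lateral magnification is m_1 m_2 = (-0.7612)(1.9536) = -1.4870.

-1.49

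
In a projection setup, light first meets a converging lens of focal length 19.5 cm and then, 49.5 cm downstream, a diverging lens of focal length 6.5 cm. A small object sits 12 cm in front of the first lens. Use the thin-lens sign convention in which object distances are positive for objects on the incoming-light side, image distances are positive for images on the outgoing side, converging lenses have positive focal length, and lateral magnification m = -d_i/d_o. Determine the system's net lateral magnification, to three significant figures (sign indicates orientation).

First lens: d_i1 = 1/(1/19.5 - 1/12) = -31.200 cm.
m_1 = -(-31.200)/12 = 2.6000.
With d_i1 < 0 the first image is virtual and lies on the object side; the object distance for lens 2 is d_o2 = 49.5 - (-31.200) = 80.700 cm.
Second lens: d_i2 = 1/(1/(-6.5) - 1/(80.700)) = -6.015 cm.
m_2 = -(-6.015)/(80.700) = 0.0745.
The system's lateral magnification is m_1 m_2 = (2.6000)(0.0745) = 0.1938.

0.194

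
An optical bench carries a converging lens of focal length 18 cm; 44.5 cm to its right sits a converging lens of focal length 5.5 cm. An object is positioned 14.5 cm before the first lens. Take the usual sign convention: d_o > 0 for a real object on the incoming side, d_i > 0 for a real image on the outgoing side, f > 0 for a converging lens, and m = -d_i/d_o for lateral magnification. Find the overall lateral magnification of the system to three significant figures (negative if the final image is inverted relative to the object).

Applying the thin-lens equation to the first lens, 1/18 = 1/14.5 + 1/d_i1, which gives d_i1 = -74.571 cm.
Its lateral magnification is m_1 = -d_i1/d_o1 = -(-74.571)/14.5 = 5.1429.
With d_i1 < 0 the first image is virtual and lies on the object side; the object distance for lens 2 is d_o2 = 44.5 - (-74.571) = 119.071 cm.
Applying the thin-lens equation again with f_2 = 5.5 cm and d_o2 = 119.071 cm gives d_i2 = 5.766 cm.
m_2 = -(5.766)/(119.071) = -0.0484.
Total m = m_1 x m_2 = (5.1429)(-0.0484) = -0.2491.

-0.249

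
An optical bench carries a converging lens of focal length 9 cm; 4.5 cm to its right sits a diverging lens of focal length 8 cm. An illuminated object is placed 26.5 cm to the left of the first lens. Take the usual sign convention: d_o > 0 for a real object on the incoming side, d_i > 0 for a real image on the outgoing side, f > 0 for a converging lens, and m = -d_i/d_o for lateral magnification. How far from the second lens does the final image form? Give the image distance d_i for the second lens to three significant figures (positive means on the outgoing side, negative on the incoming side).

Lens 1: 1/d_i1 = 1/f_1 - 1/d_o1 = 1/9 - 1/26.5 = 0.07338 cm^-1, so d_i1 = 13.629 cm.
This image would form 13.629 cm past lens 1, i.e. 9.129 cm beyond lens 2, so it is a virtual object for lens 2: d_o2 = 4.5 - 13.629 = -9.129 cm.
Lens 2: 1/d_i2 = 1/f_2 - 1/d_o2 = 1/(-8) - 1/(-9.129) = -0.01545 cm^-1, so d_i2 = -64.709 cm.

-64.7 cm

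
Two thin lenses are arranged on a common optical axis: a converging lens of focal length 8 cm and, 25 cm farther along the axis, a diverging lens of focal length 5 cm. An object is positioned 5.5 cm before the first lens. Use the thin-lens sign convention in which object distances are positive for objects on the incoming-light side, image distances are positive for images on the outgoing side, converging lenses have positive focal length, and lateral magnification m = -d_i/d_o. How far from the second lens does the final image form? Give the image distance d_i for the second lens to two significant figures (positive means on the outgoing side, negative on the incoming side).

First lens: d_i1 = 1/(1/8 - 1/5.5) = -17.600 cm.
The intermediate image is virtual, 17.600 cm to the left of lens 1, so d_o2 = L - d_i1 = 25 - (-17.600) = 42.600 cm.
Second lens: d_i2 = 1/(1/(-5) - 1/(42.600)) = -4.475 cm.

-4.5 cm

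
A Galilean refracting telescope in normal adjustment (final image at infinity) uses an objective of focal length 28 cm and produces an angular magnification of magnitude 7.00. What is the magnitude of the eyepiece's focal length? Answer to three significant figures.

4.00 cm

|M| = f_obj/|f_eye|, so |f_eye| = f_obj/|M| = 28/7.0 = 4.000 cm.
(The eyepiece is diverging, so its signed focal length is -4.000 cm.)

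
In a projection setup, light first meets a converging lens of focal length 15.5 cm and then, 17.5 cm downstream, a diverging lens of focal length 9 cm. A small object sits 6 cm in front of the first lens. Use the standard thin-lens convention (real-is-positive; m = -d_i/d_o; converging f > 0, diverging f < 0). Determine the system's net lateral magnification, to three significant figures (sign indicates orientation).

Lens 1: 1/d_i1 = 1/f_1 - 1/d_o1 = 1/15.5 - 1/6 = -0.10215 cm^-1, so d_i1 = -9.789 cm.
m_1 = -(-9.789)/6 = 1.6316.
The intermediate image is virtual, 9.789 cm to the left of lens 1, so d_o2 = L - d_i1 = 17.5 - (-9.789) = 27.289 cm.
Lens 2: 1/d_i2 = 1/f_2 - 1/d_o2 = 1/(-9) - 1/(27.289) = -0.14776 cm^-1, so d_i2 = -6.768 cm.
m_2 = -(-6.768)/(27.289) = 0.2480.
The system's lateral magnification is m_1 m_2 = (1.6316)(0.2480) = 0.4046.

0.405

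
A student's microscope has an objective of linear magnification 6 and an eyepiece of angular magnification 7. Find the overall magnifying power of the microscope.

42

The overall magnification of a compound microscope is the product of the objective and eyepiece magnifications:
M = M_obj x M_eye = 6 x 7 = 42.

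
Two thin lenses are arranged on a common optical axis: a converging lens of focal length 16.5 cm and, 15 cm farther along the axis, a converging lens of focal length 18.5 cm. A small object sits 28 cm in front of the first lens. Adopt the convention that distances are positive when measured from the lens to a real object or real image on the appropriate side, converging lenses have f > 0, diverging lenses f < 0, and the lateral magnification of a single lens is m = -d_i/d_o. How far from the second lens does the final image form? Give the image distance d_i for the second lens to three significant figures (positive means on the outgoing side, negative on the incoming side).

Lens 1: 1/d_i1 = 1/f_1 - 1/d_o1 = 1/16.5 - 1/28 = 0.02489 cm^-1, so d_i1 = 40.174 cm.
Since 40.174 cm > 15 cm, the first image lies past the second lens and serves as a virtual object: d_o2 = L - d_i1 = -25.174 cm.
Lens 2: 1/d_i2 = 1/f_2 - 1/d_o2 = 1/18.5 - 1/(-25.174) = 0.09378 cm^-1, so d_i2 = 10.664 cm.

10.7 cm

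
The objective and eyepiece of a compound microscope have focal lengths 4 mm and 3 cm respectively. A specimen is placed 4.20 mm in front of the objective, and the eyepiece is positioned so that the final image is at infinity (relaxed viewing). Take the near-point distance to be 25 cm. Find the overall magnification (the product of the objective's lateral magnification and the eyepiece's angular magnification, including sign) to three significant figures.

-167

Convert to cm: f_obj = 4 mm = 0.4 cm; d_o = 4.20 mm = 0.42 cm.
Objective: 1/d_i = 1/f_obj - 1/d_o = 1/0.4 - 1/0.42 = 0.11905 cm^-1, so d_i = 8.400 cm.
m_obj = -d_i/d_o = -8.400/0.42 = -20.000.
Eyepiece angular magnification (image at infinity): M_eye = D/f_e = 25/3 = 8.333.
Overall M = m_obj x M_eye = (-20.000)(8.333) = -166.67.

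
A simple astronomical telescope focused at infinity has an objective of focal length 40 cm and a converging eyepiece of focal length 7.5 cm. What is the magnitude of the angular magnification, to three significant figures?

5.33

|M| = f_obj/|f_eye| = 40/7.5 = 5.333.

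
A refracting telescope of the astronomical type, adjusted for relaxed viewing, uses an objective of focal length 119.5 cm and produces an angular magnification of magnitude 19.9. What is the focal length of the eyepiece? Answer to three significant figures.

|M| = f_obj/f_eye, so f_eye = f_obj/|M| = 119.5/19.9 = 6.005 cm.

6.01 cm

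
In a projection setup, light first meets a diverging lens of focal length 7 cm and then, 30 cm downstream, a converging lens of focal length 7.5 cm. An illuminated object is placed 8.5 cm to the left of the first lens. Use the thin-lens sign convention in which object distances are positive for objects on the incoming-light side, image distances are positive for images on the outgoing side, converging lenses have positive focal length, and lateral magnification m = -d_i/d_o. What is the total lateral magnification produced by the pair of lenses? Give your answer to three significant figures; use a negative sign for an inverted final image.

-0.129

Applying the thin-lens equation to the first lens, 1/(-7) = 1/8.5 + 1/d_i1, which gives d_i1 = -3.839 cm.
Its lateral magnification is m_1 = -d_i1/d_o1 = -(-3.839)/8.5 = 0.4516.
With d_i1 < 0 the first image is virtual and lies on the object side; the object distance for lens 2 is d_o2 = 30 - (-3.839) = 33.839 cm.
Applying the thin-lens equation again with f_2 = 7.5 cm and d_o2 = 33.839 cm gives d_i2 = 9.636 cm.
m_2 = -(9.636)/(33.839) = -0.2848.
Total m = m_1 x m_2 = (0.4516)(-0.2848) = -0.1286.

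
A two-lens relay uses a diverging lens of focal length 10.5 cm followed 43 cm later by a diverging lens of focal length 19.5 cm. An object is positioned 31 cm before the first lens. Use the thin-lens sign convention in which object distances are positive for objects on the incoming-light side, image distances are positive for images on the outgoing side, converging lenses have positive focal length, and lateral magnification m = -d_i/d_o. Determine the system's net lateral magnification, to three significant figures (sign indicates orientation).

First lens: d_i1 = 1/(1/(-10.5) - 1/31) = -7.843 cm.
m_1 = -(-7.843)/31 = 0.2530.
With d_i1 < 0 the first image is virtual and lies on the object side; the object distance for lens 2 is d_o2 = 43 - (-7.843) = 50.843 cm.
Second lens: d_i2 = 1/(1/(-19.5) - 1/(50.843)) = -14.094 cm.
m_2 = -(-14.094)/(50.843) = 0.2772.
Total m = m_1 x m_2 = (0.2530)(0.2772) = 0.0701.

0.0701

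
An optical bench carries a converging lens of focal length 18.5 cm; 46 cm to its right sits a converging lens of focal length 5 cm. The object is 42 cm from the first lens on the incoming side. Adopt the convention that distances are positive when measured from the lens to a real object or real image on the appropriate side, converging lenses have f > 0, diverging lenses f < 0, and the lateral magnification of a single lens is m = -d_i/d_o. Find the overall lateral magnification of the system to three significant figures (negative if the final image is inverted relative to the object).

Applying the thin-lens equation to the first lens, 1/18.5 = 1/42 + 1/d_i1, which gives d_i1 = 33.064 cm.
Its lateral magnification is m_1 = -d_i1/d_o1 = -(33.064)/42 = -0.7872.
Object distance for lens 2: d_o2 = 46 - 33.064 = 12.936 cm.
Applying the thin-lens equation again with f_2 = 5 cm and d_o2 = 12.936 cm gives d_i2 = 8.150 cm.
m_2 = -(8.150)/(12.936) = -0.6300.
The system's lateral magnification is m_1 m_2 = (-0.7872)(-0.6300) = 0.4960.

0.496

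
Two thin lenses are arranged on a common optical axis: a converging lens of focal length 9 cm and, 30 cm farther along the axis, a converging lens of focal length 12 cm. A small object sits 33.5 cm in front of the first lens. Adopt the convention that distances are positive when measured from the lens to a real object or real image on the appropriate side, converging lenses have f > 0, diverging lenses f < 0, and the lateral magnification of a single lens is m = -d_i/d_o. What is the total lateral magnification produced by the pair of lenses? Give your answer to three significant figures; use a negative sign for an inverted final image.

Applying the thin-lens equation to the first lens, 1/9 = 1/33.5 + 1/d_i1, which gives d_i1 = 12.306 cm.
Its lateral magnification is m_1 = -d_i1/d_o1 = -(12.306)/33.5 = -0.3673.
That image sits 17.694 cm in front of the second lens, so d_o2 = 17.694 cm.
Applying the thin-lens equation again with f_2 = 12 cm and d_o2 = 17.694 cm gives d_i2 = 37.290 cm.
m_2 = -(37.290)/(17.694) = -2.1075.
Total m = m_1 x m_2 = (-0.3673)(-2.1075) = 0.7742.

0.774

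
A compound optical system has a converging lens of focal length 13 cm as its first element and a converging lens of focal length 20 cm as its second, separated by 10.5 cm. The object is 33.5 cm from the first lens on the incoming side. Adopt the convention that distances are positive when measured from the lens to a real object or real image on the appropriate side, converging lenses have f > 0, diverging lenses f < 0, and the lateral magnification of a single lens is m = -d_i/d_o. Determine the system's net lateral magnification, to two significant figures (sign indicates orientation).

First lens: d_i1 = 1/(1/13 - 1/33.5) = 21.244 cm.
m_1 = -(21.244)/33.5 = -0.6341.
This image would form 21.244 cm past lens 1, i.e. 10.744 cm beyond lens 2, so it is a virtual object for lens 2: d_o2 = 10.5 - 21.244 = -10.744 cm.
Second lens: d_i2 = 1/(1/20 - 1/(-10.744)) = 6.989 cm.
m_2 = -(6.989)/(-10.744) = 0.6505.
Total m = m_1 x m_2 = (-0.6341)(0.6505) = -0.4125.

-0.41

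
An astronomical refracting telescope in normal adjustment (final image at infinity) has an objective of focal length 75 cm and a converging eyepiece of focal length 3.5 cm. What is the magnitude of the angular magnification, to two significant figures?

21

|M| = f_obj/|f_eye| = 75/3.5 = 21.429.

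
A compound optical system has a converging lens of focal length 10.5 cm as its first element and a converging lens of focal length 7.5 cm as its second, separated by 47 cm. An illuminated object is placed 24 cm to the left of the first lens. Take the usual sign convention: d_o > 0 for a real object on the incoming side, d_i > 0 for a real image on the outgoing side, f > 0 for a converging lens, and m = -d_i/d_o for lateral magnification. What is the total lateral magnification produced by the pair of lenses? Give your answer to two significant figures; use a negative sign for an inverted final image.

0.28

First lens: d_i1 = 1/(1/10.5 - 1/24) = 18.667 cm.
m_1 = -(18.667)/24 = -0.7778.
That image sits 28.333 cm in front of the second lens, so d_o2 = 28.333 cm.
Second lens: d_i2 = 1/(1/7.5 - 1/(28.333)) = 10.200 cm.
m_2 = -(10.200)/(28.333) = -0.3600.
Overall magnification: m = m_1 m_2 = 0.2800.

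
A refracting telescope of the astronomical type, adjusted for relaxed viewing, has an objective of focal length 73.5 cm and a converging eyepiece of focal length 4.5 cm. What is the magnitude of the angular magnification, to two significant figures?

|M| = f_obj/|f_eye| = 73.5/4.5 = 16.333.

16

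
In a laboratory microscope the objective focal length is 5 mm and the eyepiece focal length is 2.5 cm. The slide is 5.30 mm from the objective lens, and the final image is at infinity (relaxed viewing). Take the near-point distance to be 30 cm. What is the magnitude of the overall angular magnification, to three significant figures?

200

Convert to cm: f_obj = 5 mm = 0.5 cm; d_o = 5.30 mm = 0.53 cm.
Objective: 1/d_i = 1/f_obj - 1/d_o = 1/0.5 - 1/0.53 = 0.11321 cm^-1, so d_i = 8.833 cm.
m_obj = -d_i/d_o = -8.833/0.53 = -16.667.
Eyepiece angular magnification (image at infinity): M_eye = D/f_e = 30/2.5 = 12.000.
Overall M = m_obj x M_eye = (-16.667)(12.000) = -200.00.
|M| = 200.00.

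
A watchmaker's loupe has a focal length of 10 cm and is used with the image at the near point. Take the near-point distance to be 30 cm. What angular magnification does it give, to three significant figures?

M = 1 + D/f = 1 + 30/10 = 4.000.

4.00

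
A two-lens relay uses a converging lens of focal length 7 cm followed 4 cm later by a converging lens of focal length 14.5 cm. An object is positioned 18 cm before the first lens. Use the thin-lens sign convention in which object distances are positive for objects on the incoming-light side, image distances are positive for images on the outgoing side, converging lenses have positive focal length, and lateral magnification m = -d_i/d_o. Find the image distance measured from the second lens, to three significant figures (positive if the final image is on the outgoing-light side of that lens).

4.92 cm

Applying the thin-lens equation to the first lens, 1/7 = 1/18 + 1/d_i1, which gives d_i1 = 11.455 cm.
This image would form 11.455 cm past lens 1, i.e. 7.455 cm beyond lens 2, so it is a virtual object for lens 2: d_o2 = 4 - 11.455 = -7.455 cm.
Applying the thin-lens equation again with f_2 = 14.5 cm and d_o2 = -7.455 cm gives d_i2 = 4.923 cm.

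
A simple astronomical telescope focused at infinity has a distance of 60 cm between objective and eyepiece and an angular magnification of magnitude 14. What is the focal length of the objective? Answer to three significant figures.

56.0 cm

In normal adjustment the tube length equals f_obj + f_eye and |M| = f_obj/f_eye.
So f_obj = 14 f_eye and 14 f_eye + f_eye = 60 cm, giving f_eye = 60/15 = 4.000 cm and f_obj = 56.000 cm.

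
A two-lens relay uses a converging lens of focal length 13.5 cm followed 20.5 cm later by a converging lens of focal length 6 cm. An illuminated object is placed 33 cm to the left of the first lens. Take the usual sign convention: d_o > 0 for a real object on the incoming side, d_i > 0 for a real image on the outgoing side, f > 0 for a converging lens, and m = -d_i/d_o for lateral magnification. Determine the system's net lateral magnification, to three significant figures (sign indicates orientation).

-0.498

Lens 1: 1/d_i1 = 1/f_1 - 1/d_o1 = 1/13.5 - 1/33 = 0.04377 cm^-1, so d_i1 = 22.846 cm.
m_1 = -(22.846)/33 = -0.6923.
This image would form 22.846 cm past lens 1, i.e. 2.346 cm beyond lens 2, so it is a virtual object for lens 2: d_o2 = 20.5 - 22.846 = -2.346 cm.
Lens 2: 1/d_i2 = 1/f_2 - 1/d_o2 = 1/6 - 1/(-2.346) = 0.59290 cm^-1, so d_i2 = 1.687 cm.
m_2 = -(1.687)/(-2.346) = 0.7189.
Total m = m_1 x m_2 = (-0.6923)(0.7189) = -0.4977.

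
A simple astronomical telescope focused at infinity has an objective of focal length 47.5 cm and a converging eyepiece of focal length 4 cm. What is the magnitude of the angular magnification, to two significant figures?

12

|M| = f_obj/|f_eye| = 47.5/4 = 11.875.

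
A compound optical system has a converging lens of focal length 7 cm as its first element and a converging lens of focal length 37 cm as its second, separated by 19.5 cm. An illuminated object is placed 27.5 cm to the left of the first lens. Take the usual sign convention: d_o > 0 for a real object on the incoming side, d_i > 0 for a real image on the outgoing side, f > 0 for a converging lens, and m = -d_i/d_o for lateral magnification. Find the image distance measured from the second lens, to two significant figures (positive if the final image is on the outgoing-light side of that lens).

Lens 1: 1/d_i1 = 1/f_1 - 1/d_o1 = 1/7 - 1/27.5 = 0.10649 cm^-1, so d_i1 = 9.390 cm.
That image sits 10.110 cm in front of the second lens, so d_o2 = 10.110 cm.
Lens 2: 1/d_i2 = 1/f_2 - 1/d_o2 = 1/37 - 1/(10.110) = -0.07189 cm^-1, so d_i2 = -13.911 cm.

-14 cm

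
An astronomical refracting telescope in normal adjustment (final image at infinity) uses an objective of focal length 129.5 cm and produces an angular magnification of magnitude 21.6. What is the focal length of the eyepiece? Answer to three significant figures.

|M| = f_obj/f_eye, so f_eye = f_obj/|M| = 129.5/21.6 = 5.995 cm.

6.00 cm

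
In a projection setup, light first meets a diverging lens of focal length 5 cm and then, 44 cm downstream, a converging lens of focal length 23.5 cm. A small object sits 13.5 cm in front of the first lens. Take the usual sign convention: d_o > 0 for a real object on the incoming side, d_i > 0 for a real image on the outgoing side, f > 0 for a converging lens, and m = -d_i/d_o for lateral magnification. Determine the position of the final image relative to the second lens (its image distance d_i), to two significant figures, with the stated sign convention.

46 cm

Applying the thin-lens equation to the first lens, 1/(-5) = 1/13.5 + 1/d_i1, which gives d_i1 = -3.649 cm.
The intermediate image is virtual, 3.649 cm to the left of lens 1, so d_o2 = L - d_i1 = 44 - (-3.649) = 47.649 cm.
Applying the thin-lens equation again with f_2 = 23.5 cm and d_o2 = 47.649 cm gives d_i2 = 46.369 cm.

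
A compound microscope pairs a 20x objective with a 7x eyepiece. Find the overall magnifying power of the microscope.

The overall magnification of a compound microscope is the product of the objective and eyepiece magnifications:
M = M_obj x M_eye = 20 x 7 = 140.

140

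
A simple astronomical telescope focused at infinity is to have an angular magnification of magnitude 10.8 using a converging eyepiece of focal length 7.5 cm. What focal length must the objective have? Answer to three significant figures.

81.0 cm

|M| = f_obj/|f_eye|, so f_obj = |M| x |f_eye| = 10.8 x 7.5 = 81.000 cm.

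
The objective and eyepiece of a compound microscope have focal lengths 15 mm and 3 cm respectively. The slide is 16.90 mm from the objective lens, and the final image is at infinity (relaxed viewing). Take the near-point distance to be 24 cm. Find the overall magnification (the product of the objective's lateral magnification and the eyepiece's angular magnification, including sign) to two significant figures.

Convert to cm: f_obj = 15 mm = 1.5 cm; d_o = 16.90 mm = 1.69 cm.
Objective: 1/d_i = 1/f_obj - 1/d_o = 1/1.5 - 1/1.69 = 0.07495 cm^-1, so d_i = 13.342 cm.
m_obj = -d_i/d_o = -13.342/1.69 = -7.895.
Eyepiece angular magnification (image at infinity): M_eye = D/f_e = 24/3 = 8.000.
Overall M = m_obj x M_eye = (-7.895)(8.000) = -63.16.

-63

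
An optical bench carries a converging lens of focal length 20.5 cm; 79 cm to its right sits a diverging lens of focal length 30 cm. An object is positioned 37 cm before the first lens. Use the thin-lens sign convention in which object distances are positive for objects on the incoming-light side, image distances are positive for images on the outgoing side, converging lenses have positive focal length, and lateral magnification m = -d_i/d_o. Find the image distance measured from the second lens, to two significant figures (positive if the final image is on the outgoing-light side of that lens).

-16 cm

Lens 1: 1/d_i1 = 1/f_1 - 1/d_o1 = 1/20.5 - 1/37 = 0.02175 cm^-1, so d_i1 = 45.970 cm.
That image sits 33.030 cm in front of the second lens, so d_o2 = 33.030 cm.
Lens 2: 1/d_i2 = 1/f_2 - 1/d_o2 = 1/(-30) - 1/(33.030) = -0.06361 cm^-1, so d_i2 = -15.721 cm.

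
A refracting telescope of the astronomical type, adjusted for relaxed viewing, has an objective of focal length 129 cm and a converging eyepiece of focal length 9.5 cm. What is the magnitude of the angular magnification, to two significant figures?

14

|M| = f_obj/|f_eye| = 129/9.5 = 13.579.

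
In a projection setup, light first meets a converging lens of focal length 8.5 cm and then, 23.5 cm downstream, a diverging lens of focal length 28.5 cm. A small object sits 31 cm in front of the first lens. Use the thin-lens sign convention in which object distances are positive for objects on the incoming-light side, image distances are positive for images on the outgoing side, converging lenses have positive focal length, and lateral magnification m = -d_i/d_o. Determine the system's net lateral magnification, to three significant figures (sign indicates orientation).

Lens 1: 1/d_i1 = 1/f_1 - 1/d_o1 = 1/8.5 - 1/31 = 0.08539 cm^-1, so d_i1 = 11.711 cm.
m_1 = -(11.711)/31 = -0.3778.
Object distance for lens 2: d_o2 = 23.5 - 11.711 = 11.789 cm.
Lens 2: 1/d_i2 = 1/f_2 - 1/d_o2 = 1/(-28.5) - 1/(11.789) = -0.11991 cm^-1, so d_i2 = -8.339 cm.
m_2 = -(-8.339)/(11.789) = 0.7074.
Total m = m_1 x m_2 = (-0.3778)(0.7074) = -0.2672.

-0.267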